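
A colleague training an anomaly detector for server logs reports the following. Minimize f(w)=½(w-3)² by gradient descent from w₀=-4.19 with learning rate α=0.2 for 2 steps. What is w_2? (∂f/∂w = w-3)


step 1: grad = -4.19-3 = -7.19; w = -4.19 - 0.2·(-7.19) = -2.752
step 2: grad = -2.752-3 = -5.752; w = -2.752 - 0.2·(-5.752) = -1.6016

-1.6016


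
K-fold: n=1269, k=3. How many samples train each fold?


Fold size = 1269/3 = 423
Training per fold = 1269 - 423 = 846

846


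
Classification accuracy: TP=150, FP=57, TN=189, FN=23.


Accuracy = (TP+TN)/(TP+TN+FP+FN)
= (150+189)/(419)
= 339/419 = 80.91%

80.91%


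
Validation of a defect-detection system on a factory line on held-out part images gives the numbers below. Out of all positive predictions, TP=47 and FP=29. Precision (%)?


Precision = TP/(TP+FP)
= 47/(47+29)
= 47/76 = 61.84%

61.84%


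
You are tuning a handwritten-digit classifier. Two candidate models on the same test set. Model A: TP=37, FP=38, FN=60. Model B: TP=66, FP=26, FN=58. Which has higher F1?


Model A: P=37/75=0.4933, R=37/97=0.3814, F1=2PR/(P+R)=2TP/(2TP+FP+FN)=74/172=0.4302
Model B: P=66/92=0.7174, R=66/124=0.5323, F1=2PR/(P+R)=2TP/(2TP+FP+FN)=132/216=0.6111
0.4302 < 0.6111 → Model B

Model B


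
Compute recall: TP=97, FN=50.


Recall = TP/(TP+FN)
= 97/(97+50)
= 97/147 = 65.99%

65.99%


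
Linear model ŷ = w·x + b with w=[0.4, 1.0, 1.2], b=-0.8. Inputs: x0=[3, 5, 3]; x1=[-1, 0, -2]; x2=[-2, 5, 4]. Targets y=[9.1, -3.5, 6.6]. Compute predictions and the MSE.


ŷ0 = (0.4)·(3) + (1.0)·(5) + (1.2)·(3) - 0.8 = 9.0
ŷ1 = (0.4)·(-1) + (1.0)·(0) + (1.2)·(-2) - 0.8 = -3.6
ŷ2 = (0.4)·(-2) + (1.0)·(5) + (1.2)·(4) - 0.8 = 8.2
errors² = [0.01, 0.01, 2.56]
MSE = 2.5800/3 = 0.86

0.86


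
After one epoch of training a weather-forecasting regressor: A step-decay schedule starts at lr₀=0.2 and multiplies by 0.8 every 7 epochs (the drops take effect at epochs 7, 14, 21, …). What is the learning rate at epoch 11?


n_drops = ⌊11/7⌋ = 1
lr = 0.2·0.8^1 = 0.2·0.8 = 0.16

0.16


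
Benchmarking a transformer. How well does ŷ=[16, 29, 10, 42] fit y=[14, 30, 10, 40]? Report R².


ȳ = 23.5
SS_res = Σ(y-ŷ)² = 9
SS_tot = Σ(y-ȳ)² = 587
R² = 1 - SS_res/SS_tot = 1 - 0.0153 = 0.9847

0.9847


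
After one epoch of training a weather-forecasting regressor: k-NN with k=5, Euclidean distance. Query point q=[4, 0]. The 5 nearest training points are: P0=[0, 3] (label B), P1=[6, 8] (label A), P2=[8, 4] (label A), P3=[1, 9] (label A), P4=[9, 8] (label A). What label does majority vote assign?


d(q,P0) = 5.0  (label B)
d(q,P1) = 8.2462  (label A)
d(q,P2) = 5.6569  (label A)
d(q,P3) = 9.4868  (label A)
d(q,P4) = 9.434  (label A)
Votes: A=4, B=1
Majority → A

A


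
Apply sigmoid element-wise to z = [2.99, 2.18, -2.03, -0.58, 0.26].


σ(2.99) = 1/(1+e^-2.99) = 0.9521
σ(2.18) = 1/(1+e^-2.18) = 0.8984
σ(-2.03) = 1/(1+e^2.03) = 0.1161
σ(-0.58) = 1/(1+e^0.58) = 0.3589
σ(0.26) = 1/(1+e^-0.26) = 0.5646
result = [0.9521, 0.8984, 0.1161, 0.3589, 0.5646]

[0.9521, 0.8984, 0.1161, 0.3589, 0.5646]


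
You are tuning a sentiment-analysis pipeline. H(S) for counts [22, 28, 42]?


Probabilities: [22/92, 28/92, 42/92] ≈ [0.2391, 0.3043, 0.4565]
H = -((22/92)·log₂(22/92) + (28/92)·log₂(28/92) + (42/92)·log₂(42/92))
  = 1.5324 bits

1.5324 bits


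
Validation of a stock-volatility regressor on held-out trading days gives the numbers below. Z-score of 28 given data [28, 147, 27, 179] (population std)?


μ = 95.25, σ = 68.6891
z = (28 - 95.25)/68.6891 = -0.979

-0.979


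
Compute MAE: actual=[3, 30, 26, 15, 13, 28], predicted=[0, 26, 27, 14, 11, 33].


Absolute errors: |3-0|=3, |30-26|=4, |26-27|=1, |15-14|=1, |13-11|=2, |28-33|=5
Sum = 16
MAE = 16/6 = 8/3

8/3


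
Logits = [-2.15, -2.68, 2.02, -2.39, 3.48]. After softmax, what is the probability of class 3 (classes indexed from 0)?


Exponentials: e^-2.15=0.1165, e^-2.68=0.0686, e^2.02=7.5383, e^-2.39=0.0916, e^3.48=32.4597
Sum = 40.2747
Softmax = [0.0029, 0.0017, 0.1872, 0.0023, 0.806]
p[3] = 0.0916/40.2747 = 0.0023

0.0023


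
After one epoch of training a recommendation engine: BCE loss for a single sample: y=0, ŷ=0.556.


BCE = -[y·ln(p) + (1-y)·ln(1-p)]
= -0 - 1·ln(1-0.556)
= -ln(0.444) = 0.8119

0.8119


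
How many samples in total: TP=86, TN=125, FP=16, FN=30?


Total = TP + TN + FP + FN
= 86 + 125 + 16 + 30
= 257
(Predicted positive: 102, predicted negative: 155)

257


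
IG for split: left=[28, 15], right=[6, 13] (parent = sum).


Parent = [34, 28], H_parent = 0.9932
H_left = 0.933 (n=43), H_right = 0.8997 (n=19)
H_children = (43/62)·0.933 + (19/62)·0.8997 = 0.9228
IG = 0.9932 - 0.9228 = 0.0704

0.0704


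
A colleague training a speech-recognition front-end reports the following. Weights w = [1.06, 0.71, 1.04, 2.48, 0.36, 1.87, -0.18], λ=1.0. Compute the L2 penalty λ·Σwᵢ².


‖w‖₂² = (1.06)² + (0.71)² + (1.04)² + (2.48)² + (0.36)² + (1.87)² + (-0.18)²
     = 1.1236 + 0.5041 + 1.0816 + 6.1504 + 0.1296 + 3.4969 + 0.0324
     = 12.5186
λ·‖w‖₂² = 1.0·12.5186 = 12.5186

12.5186


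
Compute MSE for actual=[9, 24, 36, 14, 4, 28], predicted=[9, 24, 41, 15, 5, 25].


Squared errors: (9-9)²=0, (24-24)²=0, (36-41)²=25, (14-15)²=1, (4-5)²=1, (28-25)²=9
Sum = 36
MSE = 36/6 = 6

6


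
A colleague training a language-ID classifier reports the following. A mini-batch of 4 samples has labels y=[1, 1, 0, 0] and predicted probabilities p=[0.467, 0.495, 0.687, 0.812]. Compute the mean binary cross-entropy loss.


L[0] = -ln(0.467) = 0.7614
L[1] = -ln(0.495) = 0.7032
L[2] = -ln(1-0.687) = -ln(0.313) = 1.1616
L[3] = -ln(1-0.812) = -ln(0.188) = 1.6713
mean = (0.7614 + 0.7032 + 1.1616 + 1.6713)/4 = 1.0744

1.0744


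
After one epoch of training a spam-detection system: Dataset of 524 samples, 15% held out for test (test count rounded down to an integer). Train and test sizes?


Test = ⌊524·15/100⌋ = 78
Train = 524 - 78 = 446

Train: 446, Test: 78


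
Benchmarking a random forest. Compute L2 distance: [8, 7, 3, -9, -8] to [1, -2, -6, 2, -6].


d = √((8-1)² + (7+ 2)² + (3+ 6)² + (-9-2)² + (-8+ 6)²)
  = √(49 + 81 + 81 + 121 + 4)
  = √336 = 18.3303

18.3303


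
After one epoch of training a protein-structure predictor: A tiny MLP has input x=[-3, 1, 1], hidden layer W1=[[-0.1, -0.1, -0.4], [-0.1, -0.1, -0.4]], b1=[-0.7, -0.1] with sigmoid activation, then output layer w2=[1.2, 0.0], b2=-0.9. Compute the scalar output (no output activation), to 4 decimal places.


z1[0] = (-0.1)·(-3) + (-0.1)·(1) + (-0.4)·(1) - 0.7 = -0.9
z1[1] = (-0.1)·(-3) + (-0.1)·(1) + (-0.4)·(1) - 0.1 = -0.3
h = sigmoid(z1) = [0.2891, 0.4256]
output = (1.2)·(0.2891) + (0.0)·(0.4256) - 0.9 = -0.5531

-0.5531


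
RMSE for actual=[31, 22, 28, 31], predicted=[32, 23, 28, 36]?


MSE = 27/4 = 6.75
RMSE = √(27/4) = 2.5981

2.5981


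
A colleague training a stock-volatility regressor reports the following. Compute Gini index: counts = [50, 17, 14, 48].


Probabilities: [50/129, 17/129, 14/129, 48/129] ≈ [0.3876, 0.1318, 0.1085, 0.3721]
Σpᵢ² = (2500 + 289 + 196 + 2304)/129² = 5289/16641
Gini = 1 - Σpᵢ² = 1 - 5289/16641 = 0.6822

0.6822


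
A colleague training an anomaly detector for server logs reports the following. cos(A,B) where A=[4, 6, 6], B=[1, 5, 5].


A·B = 4·1 + 6·5 + 6·5 = 64
‖A‖ = √88 = 9.3808, ‖B‖ = √51 = 7.1414
cos = 64/(√88·√51) = 64/√4488 = 0.9553

0.9553


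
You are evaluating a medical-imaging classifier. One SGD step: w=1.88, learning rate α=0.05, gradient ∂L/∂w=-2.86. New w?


w_new = w - α·∇
= 1.88 - 0.05·-2.86
= 1.88 + 0.143
= 2.023

2.023


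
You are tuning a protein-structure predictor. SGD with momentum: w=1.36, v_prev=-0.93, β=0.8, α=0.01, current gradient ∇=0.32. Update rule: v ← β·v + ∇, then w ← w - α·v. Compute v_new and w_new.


v_new = 0.8·-0.93 + 0.32 = -0.744 + 0.32 = -0.424
w_new = 1.36 - 0.01·-0.424 = 1.36 + 0.00424 = 1.36424

v_new=-0.424, w_new=1.36424


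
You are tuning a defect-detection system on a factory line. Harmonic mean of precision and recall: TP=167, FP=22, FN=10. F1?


Precision = 167/189 = 0.8836
Recall = 167/177 = 0.9435
F1 = 2·P·R/(P+R) = 2·TP/(2·TP+FP+FN) = 334/(334+22+10) = 334/366 = 0.9126

0.9126


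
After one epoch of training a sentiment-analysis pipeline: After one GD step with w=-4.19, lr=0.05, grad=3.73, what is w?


w_new = w - α·∇
= -4.19 - 0.05·3.73
= -4.19 - 0.1865
= -4.3765

-4.3765


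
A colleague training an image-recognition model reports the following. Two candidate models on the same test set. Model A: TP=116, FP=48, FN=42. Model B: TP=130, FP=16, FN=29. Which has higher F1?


Model A: P=116/164=0.7073, R=116/158=0.7342, F1=2PR/(P+R)=2TP/(2TP+FP+FN)=232/322=0.7205
Model B: P=130/146=0.8904, R=130/159=0.8176, F1=2PR/(P+R)=2TP/(2TP+FP+FN)=260/305=0.8525
0.7205 < 0.8525 → Model B

Model B


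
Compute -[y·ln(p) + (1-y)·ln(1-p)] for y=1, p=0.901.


BCE = -[y·ln(p) + (1-y)·ln(1-p)]
= -1·ln(0.901) - 0
= -ln(0.901) = 0.1043

0.1043


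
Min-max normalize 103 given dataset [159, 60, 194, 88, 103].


min=60, max=194
(103-60)/(194-60) = 43/134 = 0.3209

0.3209


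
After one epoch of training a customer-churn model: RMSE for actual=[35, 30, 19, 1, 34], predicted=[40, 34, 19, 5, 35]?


MSE = 58/5 = 11.6
RMSE = √(58/5) = 3.4059

3.4059


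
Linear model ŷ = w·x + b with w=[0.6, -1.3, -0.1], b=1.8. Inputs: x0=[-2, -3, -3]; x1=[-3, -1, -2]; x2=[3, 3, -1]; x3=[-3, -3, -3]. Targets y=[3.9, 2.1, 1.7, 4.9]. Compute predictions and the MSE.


ŷ0 = (0.6)·(-2) + (-1.3)·(-3) + (-0.1)·(-3) + 1.8 = 4.8
ŷ1 = (0.6)·(-3) + (-1.3)·(-1) + (-0.1)·(-2) + 1.8 = 1.5
ŷ2 = (0.6)·(3) + (-1.3)·(3) + (-0.1)·(-1) + 1.8 = -0.2
ŷ3 = (0.6)·(-3) + (-1.3)·(-3) + (-0.1)·(-3) + 1.8 = 4.2
errors² = [0.81, 0.36, 3.61, 0.49]
MSE = 5.2700/4 = 1.3175

1.3175


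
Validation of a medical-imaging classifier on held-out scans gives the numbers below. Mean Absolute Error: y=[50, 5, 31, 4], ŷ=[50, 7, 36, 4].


Absolute errors: |50-50|=0, |5-7|=2, |31-36|=5, |4-4|=0
Sum = 7
MAE = 7/4 = 7/4

7/4


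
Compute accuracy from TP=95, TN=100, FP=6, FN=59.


Accuracy = (TP+TN)/(TP+TN+FP+FN)
= (95+100)/(260)
= 195/260 = 75.0%

75.0%


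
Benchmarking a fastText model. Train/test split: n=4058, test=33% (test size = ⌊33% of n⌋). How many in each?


Test = ⌊4058·33/100⌋ = 1339
Train = 4058 - 1339 = 2719

Train: 2719, Test: 1339


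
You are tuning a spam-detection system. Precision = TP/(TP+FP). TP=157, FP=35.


Precision = TP/(TP+FP)
= 157/(157+35)
= 157/192 = 81.77%

81.77%


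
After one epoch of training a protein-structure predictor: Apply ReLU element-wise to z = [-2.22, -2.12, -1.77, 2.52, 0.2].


ReLU(-2.22) = max(0, -2.22) = 0.0
ReLU(-2.12) = max(0, -2.12) = 0.0
ReLU(-1.77) = max(0, -1.77) = 0.0
ReLU(2.52) = max(0, 2.52) = 2.52
ReLU(0.2) = max(0, 0.2) = 0.2
result = [0.0, 0.0, 0.0, 2.52, 0.2]

[0.0, 0.0, 0.0, 2.52, 0.2]


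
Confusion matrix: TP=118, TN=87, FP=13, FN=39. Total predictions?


Total = TP + TN + FP + FN
= 118 + 87 + 13 + 39
= 257
(Predicted positive: 131, predicted negative: 126)

257


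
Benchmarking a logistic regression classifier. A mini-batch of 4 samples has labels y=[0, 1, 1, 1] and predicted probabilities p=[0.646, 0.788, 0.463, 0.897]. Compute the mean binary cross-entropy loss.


L[0] = -ln(1-0.646) = -ln(0.354) = 1.0385
L[1] = -ln(0.788) = 0.2383
L[2] = -ln(0.463) = 0.77
L[3] = -ln(0.897) = 0.1087
mean = (1.0385 + 0.2383 + 0.77 + 0.1087)/4 = 0.5389

0.5389


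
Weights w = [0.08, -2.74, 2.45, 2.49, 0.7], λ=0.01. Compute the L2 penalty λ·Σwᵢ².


‖w‖₂² = (0.08)² + (-2.74)² + (2.45)² + (2.49)² + (0.7)²
     = 0.0064 + 7.5076 + 6.0025 + 6.2001 + 0.49
     = 20.2066
λ·‖w‖₂² = 0.01·20.2066 = 0.202066

0.202066


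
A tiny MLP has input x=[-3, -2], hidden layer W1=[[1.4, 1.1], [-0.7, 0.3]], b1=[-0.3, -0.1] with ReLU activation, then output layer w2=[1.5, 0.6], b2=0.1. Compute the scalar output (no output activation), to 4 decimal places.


z1[0] = (1.4)·(-3) + (1.1)·(-2) - 0.3 = -6.7
z1[1] = (-0.7)·(-3) + (0.3)·(-2) - 0.1 = 1.4
h = ReLU(z1) = [0.0, 1.4]
output = (1.5)·(0.0) + (0.6)·(1.4) + 0.1 = 0.94

0.94


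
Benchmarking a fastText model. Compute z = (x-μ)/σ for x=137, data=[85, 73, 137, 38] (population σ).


μ = 83.25, σ = 35.5132
z = (137 - 83.25)/35.5132 = 1.5135

1.5135


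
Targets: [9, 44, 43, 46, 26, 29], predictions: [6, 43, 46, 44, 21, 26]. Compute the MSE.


Squared errors: (9-6)²=9, (44-43)²=1, (43-46)²=9, (46-44)²=4, (26-21)²=25, (29-26)²=9
Sum = 57
MSE = 57/6 = 19/2

19/2


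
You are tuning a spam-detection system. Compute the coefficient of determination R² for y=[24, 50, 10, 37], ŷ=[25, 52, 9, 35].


ȳ = 30.25
SS_res = Σ(y-ŷ)² = 10
SS_tot = Σ(y-ȳ)² = 884.75
R² = 1 - SS_res/SS_tot = 1 - 0.0113 = 0.9887

0.9887


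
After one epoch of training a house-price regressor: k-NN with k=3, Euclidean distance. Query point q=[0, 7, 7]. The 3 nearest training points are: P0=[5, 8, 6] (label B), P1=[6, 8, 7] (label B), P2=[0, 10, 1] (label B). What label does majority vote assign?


d(q,P0) = 5.1962  (label B)
d(q,P1) = 6.0828  (label B)
d(q,P2) = 6.7082  (label B)
Votes: A=0, B=3
Majority → B

B


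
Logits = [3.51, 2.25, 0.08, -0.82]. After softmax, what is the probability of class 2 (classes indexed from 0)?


Exponentials: e^3.51=33.4483, e^2.25=9.4877, e^0.08=1.0833, e^-0.82=0.4404
Sum = 44.4597
Softmax = [0.7523, 0.2134, 0.0244, 0.0099]
p[2] = 1.0833/44.4597 = 0.0244

0.0244


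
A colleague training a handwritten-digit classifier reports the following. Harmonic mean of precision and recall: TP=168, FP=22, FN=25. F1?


Precision = 168/190 = 0.8842
Recall = 168/193 = 0.8705
F1 = 2·P·R/(P+R) = 2·TP/(2·TP+FP+FN) = 336/(336+22+25) = 336/383 = 0.8773

0.8773


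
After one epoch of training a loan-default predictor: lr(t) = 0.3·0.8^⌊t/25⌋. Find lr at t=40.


n_drops = ⌊40/25⌋ = 1
lr = 0.3·0.8^1 = 0.3·0.8 = 0.24

0.24


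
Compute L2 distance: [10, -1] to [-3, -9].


d = √((10+ 3)² + (-1+ 9)²)
  = √(169 + 64)
  = √233 = 15.2643

15.2643


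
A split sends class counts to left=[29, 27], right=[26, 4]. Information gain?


Parent = [55, 31], H_parent = 0.9431
H_left = 0.9991 (n=56), H_right = 0.5665 (n=30)
H_children = (56/86)·0.9991 + (30/86)·0.5665 = 0.8482
IG = 0.9431 - 0.8482 = 0.0949

0.0949


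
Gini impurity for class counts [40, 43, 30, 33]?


Probabilities: [40/146, 43/146, 30/146, 33/146] ≈ [0.274, 0.2945, 0.2055, 0.226]
Σpᵢ² = (1600 + 1849 + 900 + 1089)/146² = 5438/21316
Gini = 1 - Σpᵢ² = 1 - 5438/21316 = 0.7449

0.7449


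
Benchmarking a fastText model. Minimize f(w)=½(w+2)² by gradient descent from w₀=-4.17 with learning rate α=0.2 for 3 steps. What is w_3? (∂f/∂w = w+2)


step 1: grad = -4.17+2 = -2.17; w = -4.17 - 0.2·(-2.17) = -3.736
step 2: grad = -3.736+2 = -1.736; w = -3.736 - 0.2·(-1.736) = -3.3888
step 3: grad = -3.3888+2 = -1.3888; w = -3.3888 - 0.2·(-1.3888) = -3.11104

-3.11104


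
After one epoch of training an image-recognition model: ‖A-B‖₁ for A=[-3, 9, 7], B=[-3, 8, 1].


d = |-3+ 3| + |9-8| + |7-1|
  = 0 + 1 + 6
  = 7

7


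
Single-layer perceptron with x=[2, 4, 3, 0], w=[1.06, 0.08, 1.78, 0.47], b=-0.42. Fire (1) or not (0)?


z = (2)·(1.06) + (4)·(0.08) + (3)·(1.78) + (0)·(0.47) - 0.42
  = 7.36
step(z) = 1 (z≥0)

1


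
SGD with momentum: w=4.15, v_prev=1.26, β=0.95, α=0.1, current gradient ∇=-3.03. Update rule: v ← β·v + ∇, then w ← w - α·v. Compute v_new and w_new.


v_new = 0.95·1.26 - 3.03 = 1.197 - 3.03 = -1.833
w_new = 4.15 - 0.1·-1.833 = 4.15 + 0.1833 = 4.3333

v_new=-1.833, w_new=4.3333


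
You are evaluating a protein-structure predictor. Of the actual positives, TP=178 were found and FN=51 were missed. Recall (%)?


Recall = TP/(TP+FN)
= 178/(178+51)
= 178/229 = 77.73%

77.73%


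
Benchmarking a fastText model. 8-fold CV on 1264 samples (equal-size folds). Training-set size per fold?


Fold size = 1264/8 = 158
Training per fold = 1264 - 158 = 1106

1106


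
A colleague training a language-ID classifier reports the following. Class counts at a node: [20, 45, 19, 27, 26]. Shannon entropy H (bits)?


Probabilities: [20/137, 45/137, 19/137, 27/137, 26/137] ≈ [0.146, 0.3285, 0.1387, 0.1971, 0.1898]
H = -((20/137)·log₂(20/137) + (45/137)·log₂(45/137) + (19/137)·log₂(19/137) + (27/137)·log₂(27/137) + (26/137)·log₂(26/137))
  = 2.2449 bits

2.2449 bits


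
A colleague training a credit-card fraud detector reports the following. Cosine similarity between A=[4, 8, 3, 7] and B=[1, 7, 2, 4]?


A·B = 4·1 + 8·7 + 3·2 + 7·4 = 94
‖A‖ = √138 = 11.7473, ‖B‖ = √70 = 8.3666
cos = 94/(√138·√70) = 94/√9660 = 0.9564

0.9564


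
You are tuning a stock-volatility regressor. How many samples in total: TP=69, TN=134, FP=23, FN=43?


Total = TP + TN + FP + FN
= 69 + 134 + 23 + 43
= 269
(Predicted positive: 92, predicted negative: 177)

269


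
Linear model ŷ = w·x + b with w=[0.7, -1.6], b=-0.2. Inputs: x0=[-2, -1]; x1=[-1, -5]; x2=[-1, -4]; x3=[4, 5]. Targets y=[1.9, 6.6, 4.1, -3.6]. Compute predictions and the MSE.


ŷ0 = (0.7)·(-2) + (-1.6)·(-1) - 0.2 = 0.0
ŷ1 = (0.7)·(-1) + (-1.6)·(-5) - 0.2 = 7.1
ŷ2 = (0.7)·(-1) + (-1.6)·(-4) - 0.2 = 5.5
ŷ3 = (0.7)·(4) + (-1.6)·(5) - 0.2 = -5.4
errors² = [3.61, 0.25, 1.96, 3.24]
MSE = 9.0600/4 = 2.265

2.265


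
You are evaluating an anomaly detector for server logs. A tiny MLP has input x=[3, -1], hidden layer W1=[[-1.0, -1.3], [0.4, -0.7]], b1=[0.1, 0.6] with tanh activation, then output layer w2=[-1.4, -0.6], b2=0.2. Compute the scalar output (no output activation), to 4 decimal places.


z1[0] = (-1.0)·(3) + (-1.3)·(-1) + 0.1 = -1.6
z1[1] = (0.4)·(3) + (-0.7)·(-1) + 0.6 = 2.5
h = tanh(z1) = [-0.9217, 0.9866]
output = (-1.4)·(-0.9217) + (-0.6)·(0.9866) + 0.2 = 0.8984

0.8984


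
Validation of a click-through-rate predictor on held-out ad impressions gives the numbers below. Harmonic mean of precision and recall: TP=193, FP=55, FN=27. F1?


Precision = 193/248 = 0.7782
Recall = 193/220 = 0.8773
F1 = 2·P·R/(P+R) = 2·TP/(2·TP+FP+FN) = 386/(386+55+27) = 386/468 = 0.8248

0.8248


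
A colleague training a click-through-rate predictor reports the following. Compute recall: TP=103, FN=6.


Recall = TP/(TP+FN)
= 103/(103+6)
= 103/109 = 94.5%

94.5%


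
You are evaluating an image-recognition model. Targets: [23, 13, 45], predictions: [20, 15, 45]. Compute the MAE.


Absolute errors: |23-20|=3, |13-15|=2, |45-45|=0
Sum = 5
MAE = 5/3 = 5/3

5/3


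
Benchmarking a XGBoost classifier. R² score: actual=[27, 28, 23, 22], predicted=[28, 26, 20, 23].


ȳ = 25
SS_res = Σ(y-ŷ)² = 15
SS_tot = Σ(y-ȳ)² = 26
R² = 1 - SS_res/SS_tot = 1 - 0.5769 = 0.4231

0.4231


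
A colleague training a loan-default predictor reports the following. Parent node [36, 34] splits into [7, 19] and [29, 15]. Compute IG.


Parent = [36, 34], H_parent = 0.9994
H_left = 0.8404 (n=26), H_right = 0.9257 (n=44)
H_children = (26/70)·0.8404 + (44/70)·0.9257 = 0.894
IG = 0.9994 - 0.894 = 0.1054

0.1054


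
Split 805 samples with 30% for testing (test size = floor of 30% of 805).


Test = ⌊805·30/100⌋ = 241
Train = 805 - 241 = 564

Train: 564, Test: 241


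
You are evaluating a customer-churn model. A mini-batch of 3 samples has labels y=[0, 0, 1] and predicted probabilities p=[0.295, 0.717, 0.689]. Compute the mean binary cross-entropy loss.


L[0] = -ln(1-0.295) = -ln(0.705) = 0.3496
L[1] = -ln(1-0.717) = -ln(0.283) = 1.2623
L[2] = -ln(0.689) = 0.3725
mean = (0.3496 + 1.2623 + 0.3725)/3 = 0.6615

0.6615


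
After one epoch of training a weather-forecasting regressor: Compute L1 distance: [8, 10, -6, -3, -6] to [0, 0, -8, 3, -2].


d = |8-0| + |10-0| + |-6+ 8| + |-3-3| + |-6+ 2|
  = 8 + 10 + 2 + 6 + 4
  = 30

30


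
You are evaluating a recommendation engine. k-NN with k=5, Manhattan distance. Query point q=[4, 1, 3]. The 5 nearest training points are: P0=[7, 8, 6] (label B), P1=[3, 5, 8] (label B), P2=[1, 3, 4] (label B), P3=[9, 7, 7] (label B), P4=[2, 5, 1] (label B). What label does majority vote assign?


d(q,P0) = 13  (label B)
d(q,P1) = 10  (label B)
d(q,P2) = 6  (label B)
d(q,P3) = 15  (label B)
d(q,P4) = 8  (label B)
Votes: A=0, B=5
Majority → B

B


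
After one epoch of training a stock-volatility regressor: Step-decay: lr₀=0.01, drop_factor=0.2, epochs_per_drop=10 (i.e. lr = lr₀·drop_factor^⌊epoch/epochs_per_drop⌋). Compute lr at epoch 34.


n_drops = ⌊34/10⌋ = 3
lr = 0.01·0.2^3 = 0.01·0.008 = 0.00008

0.00008


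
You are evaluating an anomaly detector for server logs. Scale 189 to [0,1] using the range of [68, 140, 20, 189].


min=20, max=189
(189-20)/(189-20) = 169/169 = 1.0

1.0


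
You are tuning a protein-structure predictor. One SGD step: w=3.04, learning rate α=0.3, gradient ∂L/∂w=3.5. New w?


w_new = w - α·∇
= 3.04 - 0.3·3.5
= 3.04 - 1.05
= 1.99

1.99


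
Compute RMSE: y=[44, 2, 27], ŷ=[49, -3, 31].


MSE = 66/3 = 22
RMSE = √(66/3) = 4.6904

4.6904


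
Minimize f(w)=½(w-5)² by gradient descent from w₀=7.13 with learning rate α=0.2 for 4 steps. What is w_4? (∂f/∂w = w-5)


step 1: grad = 7.13-5 = 2.13; w = 7.13 - 0.2·(2.13) = 6.704
step 2: grad = 6.704-5 = 1.704; w = 6.704 - 0.2·(1.704) = 6.3632
step 3: grad = 6.3632-5 = 1.3632; w = 6.3632 - 0.2·(1.3632) = 6.09056
step 4: grad = 6.09056-5 = 1.09056; w = 6.09056 - 0.2·(1.09056) = 5.872448

5.872448


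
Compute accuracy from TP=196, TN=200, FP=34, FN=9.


Accuracy = (TP+TN)/(TP+TN+FP+FN)
= (196+200)/(439)
= 396/439 = 90.21%

90.21%


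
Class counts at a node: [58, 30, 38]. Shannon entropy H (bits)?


Probabilities: [58/126, 30/126, 38/126] ≈ [0.4603, 0.2381, 0.3016]
H = -((58/126)·log₂(58/126) + (30/126)·log₂(30/126) + (38/126)·log₂(38/126))
  = 1.5297 bits

1.5297 bits


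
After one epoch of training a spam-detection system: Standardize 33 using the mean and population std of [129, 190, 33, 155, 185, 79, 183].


μ = 136.2857, σ = 55.7974
z = (33 - 136.2857)/55.7974 = -1.8511

-1.8511


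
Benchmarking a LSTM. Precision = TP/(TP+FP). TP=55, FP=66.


Precision = TP/(TP+FP)
= 55/(55+66)
= 55/121 = 45.45%

45.45%


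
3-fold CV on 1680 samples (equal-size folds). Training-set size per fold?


Fold size = 1680/3 = 560
Training per fold = 1680 - 560 = 1120

1120


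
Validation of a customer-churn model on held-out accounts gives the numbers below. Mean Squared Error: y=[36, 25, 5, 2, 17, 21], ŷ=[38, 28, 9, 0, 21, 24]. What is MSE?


Squared errors: (36-38)²=4, (25-28)²=9, (5-9)²=16, (2-0)²=4, (17-21)²=16, (21-24)²=9
Sum = 58
MSE = 58/6 = 29/3

29/3


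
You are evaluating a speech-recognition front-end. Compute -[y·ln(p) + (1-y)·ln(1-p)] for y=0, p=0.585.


BCE = -[y·ln(p) + (1-y)·ln(1-p)]
= -0 - 1·ln(1-0.585)
= -ln(0.415) = 0.8795

0.8795


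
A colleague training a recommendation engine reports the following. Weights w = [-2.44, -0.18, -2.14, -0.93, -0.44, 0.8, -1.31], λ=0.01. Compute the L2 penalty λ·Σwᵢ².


‖w‖₂² = (-2.44)² + (-0.18)² + (-2.14)² + (-0.93)² + (-0.44)² + (0.8)² + (-1.31)²
     = 5.9536 + 0.0324 + 4.5796 + 0.8649 + 0.1936 + 0.64 + 1.7161
     = 13.9802
λ·‖w‖₂² = 0.01·13.9802 = 0.139802

0.139802


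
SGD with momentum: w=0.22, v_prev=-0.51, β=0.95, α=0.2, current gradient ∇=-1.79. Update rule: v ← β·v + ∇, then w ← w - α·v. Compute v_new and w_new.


v_new = 0.95·-0.51 - 1.79 = -0.4845 - 1.79 = -2.2745
w_new = 0.22 - 0.2·-2.2745 = 0.22 + 0.4549 = 0.6749

v_new=-2.2745, w_new=0.6749


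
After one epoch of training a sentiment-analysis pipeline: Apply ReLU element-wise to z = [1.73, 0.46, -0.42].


ReLU(1.73) = max(0, 1.73) = 1.73
ReLU(0.46) = max(0, 0.46) = 0.46
ReLU(-0.42) = max(0, -0.42) = 0.0
result = [1.73, 0.46, 0.0]

[1.73, 0.46, 0.0]


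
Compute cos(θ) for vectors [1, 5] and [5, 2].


A·B = 1·5 + 5·2 = 15
‖A‖ = √26 = 5.099, ‖B‖ = √29 = 5.3852
cos = 15/(√26·√29) = 15/√754 = 0.5463

0.5463


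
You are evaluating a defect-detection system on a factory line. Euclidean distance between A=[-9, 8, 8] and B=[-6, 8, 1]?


d = √((-9+ 6)² + (8-8)² + (8-1)²)
  = √(9 + 0 + 49)
  = √58 = 7.6158

7.6158


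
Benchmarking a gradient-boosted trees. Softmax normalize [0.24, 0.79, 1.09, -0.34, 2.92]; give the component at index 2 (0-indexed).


Exponentials: e^0.24=1.2712, e^0.79=2.2034, e^1.09=2.9743, e^-0.34=0.7118, e^2.92=18.5413
Sum = 25.702
Softmax = [0.0495, 0.0857, 0.1157, 0.0277, 0.7214]
p[2] = 2.9743/25.702 = 0.1157

0.1157


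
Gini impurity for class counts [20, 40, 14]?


Probabilities: [20/74, 40/74, 14/74] ≈ [0.2703, 0.5405, 0.1892]
Σpᵢ² = (400 + 1600 + 196)/74² = 2196/5476
Gini = 1 - Σpᵢ² = 1 - 2196/5476 = 0.599

0.599


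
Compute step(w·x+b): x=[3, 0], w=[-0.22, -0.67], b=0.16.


z = (3)·(-0.22) + (0)·(-0.67) + 0.16
  = -0.5
step(z) = 0 (z<0)

0


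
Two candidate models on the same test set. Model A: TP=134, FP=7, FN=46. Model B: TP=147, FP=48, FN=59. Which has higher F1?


Model A: P=134/141=0.9504, R=134/180=0.7444, F1=2PR/(P+R)=2TP/(2TP+FP+FN)=268/321=0.8349
Model B: P=147/195=0.7538, R=147/206=0.7136, F1=2PR/(P+R)=2TP/(2TP+FP+FN)=294/401=0.7332
0.8349 > 0.7332 → Model A

Model A


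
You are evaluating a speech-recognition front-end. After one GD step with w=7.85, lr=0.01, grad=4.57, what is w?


w_new = w - α·∇
= 7.85 - 0.01·4.57
= 7.85 - 0.0457
= 7.8043

7.8043


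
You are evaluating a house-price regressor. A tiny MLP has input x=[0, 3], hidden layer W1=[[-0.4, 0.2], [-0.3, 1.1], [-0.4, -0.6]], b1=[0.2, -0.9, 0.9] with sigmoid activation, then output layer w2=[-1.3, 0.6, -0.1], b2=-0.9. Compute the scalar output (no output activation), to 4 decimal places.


z1[0] = (-0.4)·(0) + (0.2)·(3) + 0.2 = 0.8
z1[1] = (-0.3)·(0) + (1.1)·(3) - 0.9 = 2.4
z1[2] = (-0.4)·(0) + (-0.6)·(3) + 0.9 = -0.9
h = sigmoid(z1) = [0.69, 0.9168, 0.2891]
output = (-1.3)·(0.69) + (0.6)·(0.9168) + (-0.1)·(0.2891) - 0.9 = -1.2758

-1.2758


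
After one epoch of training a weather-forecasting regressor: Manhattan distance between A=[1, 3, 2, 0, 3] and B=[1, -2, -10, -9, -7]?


d = |1-1| + |3+ 2| + |2+ 10| + |0+ 9| + |3+ 7|
  = 0 + 5 + 12 + 9 + 10
  = 36

36


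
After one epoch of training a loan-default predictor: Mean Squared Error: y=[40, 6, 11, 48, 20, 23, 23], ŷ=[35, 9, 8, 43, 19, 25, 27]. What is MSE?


Squared errors: (40-35)²=25, (6-9)²=9, (11-8)²=9, (48-43)²=25, (20-19)²=1, (23-25)²=4, (23-27)²=16
Sum = 89
MSE = 89/7 = 89/7

89/7


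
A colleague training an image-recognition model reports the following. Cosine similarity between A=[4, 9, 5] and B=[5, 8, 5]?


A·B = 4·5 + 9·8 + 5·5 = 117
‖A‖ = √122 = 11.0454, ‖B‖ = √114 = 10.6771
cos = 117/(√122·√114) = 117/√13908 = 0.9921

0.9921


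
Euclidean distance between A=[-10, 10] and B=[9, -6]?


d = √((-10-9)² + (10+ 6)²)
  = √(361 + 256)
  = √617 = 24.8395

24.8395


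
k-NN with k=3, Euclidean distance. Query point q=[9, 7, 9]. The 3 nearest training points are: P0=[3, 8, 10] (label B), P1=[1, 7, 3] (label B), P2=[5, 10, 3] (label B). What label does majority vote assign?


d(q,P0) = 6.1644  (label B)
d(q,P1) = 10.0  (label B)
d(q,P2) = 7.8102  (label B)
Votes: A=0, B=3
Majority → B

B


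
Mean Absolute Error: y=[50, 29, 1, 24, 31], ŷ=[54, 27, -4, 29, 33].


Absolute errors: |50-54|=4, |29-27|=2, |1+ 4|=5, |24-29|=5, |31-33|=2
Sum = 18
MAE = 18/5 = 18/5

18/5


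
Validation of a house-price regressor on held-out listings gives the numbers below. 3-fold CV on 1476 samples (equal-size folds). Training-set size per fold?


Fold size = 1476/3 = 492
Training per fold = 1476 - 492 = 984

984


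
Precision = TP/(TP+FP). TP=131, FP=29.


Precision = TP/(TP+FP)
= 131/(131+29)
= 131/160 = 81.88%

81.88%


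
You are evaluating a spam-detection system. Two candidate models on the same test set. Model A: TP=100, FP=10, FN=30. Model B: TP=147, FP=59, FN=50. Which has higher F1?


Model A: P=100/110=0.9091, R=100/130=0.7692, F1=2PR/(P+R)=2TP/(2TP+FP+FN)=200/240=0.8333
Model B: P=147/206=0.7136, R=147/197=0.7462, F1=2PR/(P+R)=2TP/(2TP+FP+FN)=294/403=0.7295
0.8333 > 0.7295 → Model A

Model A


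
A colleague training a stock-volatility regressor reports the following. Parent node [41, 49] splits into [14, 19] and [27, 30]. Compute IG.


Parent = [41, 49], H_parent = 0.9943
H_left = 0.9834 (n=33), H_right = 0.998 (n=57)
H_children = (33/90)·0.9834 + (57/90)·0.998 = 0.9926
IG = 0.9943 - 0.9926 = 0.0017

0.0017


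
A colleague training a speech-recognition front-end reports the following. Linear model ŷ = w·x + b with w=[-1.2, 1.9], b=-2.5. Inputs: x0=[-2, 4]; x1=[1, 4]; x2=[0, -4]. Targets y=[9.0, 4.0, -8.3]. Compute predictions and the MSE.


ŷ0 = (-1.2)·(-2) + (1.9)·(4) - 2.5 = 7.5
ŷ1 = (-1.2)·(1) + (1.9)·(4) - 2.5 = 3.9
ŷ2 = (-1.2)·(0) + (1.9)·(-4) - 2.5 = -10.1
errors² = [2.25, 0.01, 3.24]
MSE = 5.5000/3 = 1.8333

1.8333


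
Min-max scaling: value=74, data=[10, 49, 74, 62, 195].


min=10, max=195
(74-10)/(195-10) = 64/185 = 0.3459

0.3459


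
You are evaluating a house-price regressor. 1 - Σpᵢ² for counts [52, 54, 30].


Probabilities: [52/136, 54/136, 30/136] ≈ [0.3824, 0.3971, 0.2206]
Σpᵢ² = (2704 + 2916 + 900)/136² = 6520/18496
Gini = 1 - Σpᵢ² = 1 - 6520/18496 = 0.6475

0.6475


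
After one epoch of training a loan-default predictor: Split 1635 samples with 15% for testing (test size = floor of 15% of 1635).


Test = ⌊1635·15/100⌋ = 245
Train = 1635 - 245 = 1390

Train: 1390, Test: 245


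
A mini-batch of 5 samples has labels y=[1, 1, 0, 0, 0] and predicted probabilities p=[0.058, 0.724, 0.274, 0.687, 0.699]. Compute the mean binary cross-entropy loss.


L[0] = -ln(0.058) = 2.8473
L[1] = -ln(0.724) = 0.323
L[2] = -ln(1-0.274) = -ln(0.726) = 0.3202
L[3] = -ln(1-0.687) = -ln(0.313) = 1.1616
L[4] = -ln(1-0.699) = -ln(0.301) = 1.2006
mean = (2.8473 + 0.323 + 0.3202 + 1.1616 + 1.2006)/5 = 1.1705

1.1705


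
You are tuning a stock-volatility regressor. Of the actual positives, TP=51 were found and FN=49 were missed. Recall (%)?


Recall = TP/(TP+FN)
= 51/(51+49)
= 51/100 = 51.0%

51.0%


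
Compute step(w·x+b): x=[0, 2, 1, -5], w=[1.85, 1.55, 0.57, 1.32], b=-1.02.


z = (0)·(1.85) + (2)·(1.55) + (1)·(0.57) + (-5)·(1.32) - 1.02
  = -3.95
step(z) = 0 (z<0)

0


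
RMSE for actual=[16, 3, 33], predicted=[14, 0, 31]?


MSE = 17/3 = 5.6667
RMSE = √(17/3) = 2.3805

2.3805


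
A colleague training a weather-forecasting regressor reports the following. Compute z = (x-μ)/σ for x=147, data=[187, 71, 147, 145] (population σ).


μ = 137.5, σ = 41.8897
z = (147 - 137.5)/41.8897 = 0.2268

0.2268


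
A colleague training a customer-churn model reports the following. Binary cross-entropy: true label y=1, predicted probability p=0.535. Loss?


BCE = -[y·ln(p) + (1-y)·ln(1-p)]
= -1·ln(0.535) - 0
= -ln(0.535) = 0.6255

0.6255


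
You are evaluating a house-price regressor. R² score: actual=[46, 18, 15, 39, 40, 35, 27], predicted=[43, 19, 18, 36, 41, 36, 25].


ȳ = 31.4286
SS_res = Σ(y-ŷ)² = 34
SS_tot = Σ(y-ȳ)² = 825.71
R² = 1 - SS_res/SS_tot = 1 - 0.0412 = 0.9588

0.9588


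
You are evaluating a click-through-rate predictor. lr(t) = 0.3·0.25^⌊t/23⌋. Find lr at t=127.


n_drops = ⌊127/23⌋ = 5
lr = 0.3·0.25^5 = 0.3·0.0009765625 = 0.00029296875

0.00029296875


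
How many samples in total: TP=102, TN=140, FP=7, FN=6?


Total = TP + TN + FP + FN
= 102 + 140 + 7 + 6
= 255
(Predicted positive: 109, predicted negative: 146)

255


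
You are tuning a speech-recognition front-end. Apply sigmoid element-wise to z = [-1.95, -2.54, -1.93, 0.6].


σ(-1.95) = 1/(1+e^1.95) = 0.1246
σ(-2.54) = 1/(1+e^2.54) = 0.0731
σ(-1.93) = 1/(1+e^1.93) = 0.1268
σ(0.6) = 1/(1+e^-0.6) = 0.6457
result = [0.1246, 0.0731, 0.1268, 0.6457]

[0.1246, 0.0731, 0.1268, 0.6457]


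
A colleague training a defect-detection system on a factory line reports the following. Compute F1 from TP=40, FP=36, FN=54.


Precision = 40/76 = 0.5263
Recall = 40/94 = 0.4255
F1 = 2·P·R/(P+R) = 2·TP/(2·TP+FP+FN) = 80/(80+36+54) = 80/170 = 0.4706

0.4706


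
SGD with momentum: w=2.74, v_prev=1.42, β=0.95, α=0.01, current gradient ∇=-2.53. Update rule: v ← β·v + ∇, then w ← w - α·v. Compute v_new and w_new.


v_new = 0.95·1.42 - 2.53 = 1.349 - 2.53 = -1.181
w_new = 2.74 - 0.01·-1.181 = 2.74 + 0.01181 = 2.75181

v_new=-1.181, w_new=2.75181


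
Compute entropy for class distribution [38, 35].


Probabilities: [38/73, 35/73] ≈ [0.5205, 0.4795]
H = -((38/73)·log₂(38/73) + (35/73)·log₂(35/73))
  = 0.9988 bits

0.9988 bits


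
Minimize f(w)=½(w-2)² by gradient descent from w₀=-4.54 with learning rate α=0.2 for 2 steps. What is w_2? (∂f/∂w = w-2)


step 1: grad = -4.54-2 = -6.54; w = -4.54 - 0.2·(-6.54) = -3.232
step 2: grad = -3.232-2 = -5.232; w = -3.232 - 0.2·(-5.232) = -2.1856

-2.1856


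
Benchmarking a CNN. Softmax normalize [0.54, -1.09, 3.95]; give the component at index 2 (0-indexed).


Exponentials: e^0.54=1.716, e^-1.09=0.3362, e^3.95=51.9354
Sum = 53.9876
Softmax = [0.0318, 0.0062, 0.962]
p[2] = 51.9354/53.9876 = 0.962

0.962


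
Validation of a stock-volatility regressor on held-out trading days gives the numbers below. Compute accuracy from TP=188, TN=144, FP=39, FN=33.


Accuracy = (TP+TN)/(TP+TN+FP+FN)
= (188+144)/(404)
= 332/404 = 82.18%

82.18%


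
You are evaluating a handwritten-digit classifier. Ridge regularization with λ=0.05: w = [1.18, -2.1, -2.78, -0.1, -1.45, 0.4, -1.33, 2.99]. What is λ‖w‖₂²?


‖w‖₂² = (1.18)² + (-2.1)² + (-2.78)² + (-0.1)² + (-1.45)² + (0.4)² + (-1.33)² + (2.99)²
     = 1.3924 + 4.41 + 7.7284 + 0.01 + 2.1025 + 0.16 + 1.7689 + 8.9401
     = 26.5123
λ·‖w‖₂² = 0.05·26.5123 = 1.325615

1.325615


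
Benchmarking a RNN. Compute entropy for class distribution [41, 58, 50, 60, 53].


Probabilities: [41/262, 58/262, 50/262, 60/262, 53/262] ≈ [0.1565, 0.2214, 0.1908, 0.229, 0.2023]
H = -((41/262)·log₂(41/262) + (58/262)·log₂(58/262) + (50/262)·log₂(50/262) + (60/262)·log₂(60/262) + (53/262)·log₂(53/262))
  = 2.3097 bits

2.3097 bits


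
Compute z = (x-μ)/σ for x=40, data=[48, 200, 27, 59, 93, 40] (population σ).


μ = 77.8333, σ = 58.3307
z = (40 - 77.8333)/58.3307 = -0.6486

-0.6486


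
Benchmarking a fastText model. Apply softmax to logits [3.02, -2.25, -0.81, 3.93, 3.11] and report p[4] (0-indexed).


Exponentials: e^3.02=20.4913, e^-2.25=0.1054, e^-0.81=0.4449, e^3.93=50.907, e^3.11=22.421
Sum = 94.3696
Softmax = [0.2171, 0.0011, 0.0047, 0.5394, 0.2376]
p[4] = 22.421/94.3696 = 0.2376

0.2376


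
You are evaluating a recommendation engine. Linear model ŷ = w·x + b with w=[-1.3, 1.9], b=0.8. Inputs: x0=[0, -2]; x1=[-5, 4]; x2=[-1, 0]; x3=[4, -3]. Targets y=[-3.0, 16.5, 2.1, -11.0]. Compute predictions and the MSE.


ŷ0 = (-1.3)·(0) + (1.9)·(-2) + 0.8 = -3.0
ŷ1 = (-1.3)·(-5) + (1.9)·(4) + 0.8 = 14.9
ŷ2 = (-1.3)·(-1) + (1.9)·(0) + 0.8 = 2.1
ŷ3 = (-1.3)·(4) + (1.9)·(-3) + 0.8 = -10.1
errors² = [0.0, 2.56, 0.0, 0.81]
MSE = 3.3700/4 = 0.8425

0.8425


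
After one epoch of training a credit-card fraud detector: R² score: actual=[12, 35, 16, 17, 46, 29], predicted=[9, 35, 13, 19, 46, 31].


ȳ = 25.8333
SS_res = Σ(y-ŷ)² = 26
SS_tot = Σ(y-ȳ)² = 866.83
R² = 1 - SS_res/SS_tot = 1 - 0.03 = 0.97

0.97


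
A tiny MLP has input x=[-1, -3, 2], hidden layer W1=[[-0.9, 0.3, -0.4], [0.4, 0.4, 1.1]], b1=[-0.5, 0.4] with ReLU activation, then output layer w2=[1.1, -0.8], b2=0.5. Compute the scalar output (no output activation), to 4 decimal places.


z1[0] = (-0.9)·(-1) + (0.3)·(-3) + (-0.4)·(2) - 0.5 = -1.3
z1[1] = (0.4)·(-1) + (0.4)·(-3) + (1.1)·(2) + 0.4 = 1.0
h = ReLU(z1) = [0.0, 1.0]
output = (1.1)·(0.0) + (-0.8)·(1.0) + 0.5 = -0.3

-0.3


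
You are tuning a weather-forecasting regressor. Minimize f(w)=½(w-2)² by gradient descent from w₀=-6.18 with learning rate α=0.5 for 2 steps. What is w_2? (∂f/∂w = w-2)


step 1: grad = -6.18-2 = -8.18; w = -6.18 - 0.5·(-8.18) = -2.09
step 2: grad = -2.09-2 = -4.09; w = -2.09 - 0.5·(-4.09) = -0.045

-0.045


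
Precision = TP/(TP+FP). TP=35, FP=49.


Precision = TP/(TP+FP)
= 35/(35+49)
= 35/84 = 41.67%

41.67%


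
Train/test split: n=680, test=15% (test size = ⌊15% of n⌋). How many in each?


Test = ⌊680·15/100⌋ = 102
Train = 680 - 102 = 578

Train: 578, Test: 102


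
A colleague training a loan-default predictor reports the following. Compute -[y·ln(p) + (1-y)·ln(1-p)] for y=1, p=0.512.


BCE = -[y·ln(p) + (1-y)·ln(1-p)]
= -1·ln(0.512) - 0
= -ln(0.512) = 0.6694

0.6694


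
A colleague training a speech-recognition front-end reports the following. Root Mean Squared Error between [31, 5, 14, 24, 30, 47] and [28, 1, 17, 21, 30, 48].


MSE = 44/6 = 7.3333
RMSE = √(44/6) = 2.708

2.708


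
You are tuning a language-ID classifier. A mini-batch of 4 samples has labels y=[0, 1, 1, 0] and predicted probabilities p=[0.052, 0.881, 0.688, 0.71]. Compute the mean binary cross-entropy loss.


L[0] = -ln(1-0.052) = -ln(0.948) = 0.0534
L[1] = -ln(0.881) = 0.1267
L[2] = -ln(0.688) = 0.374
L[3] = -ln(1-0.71) = -ln(0.29) = 1.2379
mean = (0.0534 + 0.1267 + 0.374 + 1.2379)/4 = 0.448

0.448


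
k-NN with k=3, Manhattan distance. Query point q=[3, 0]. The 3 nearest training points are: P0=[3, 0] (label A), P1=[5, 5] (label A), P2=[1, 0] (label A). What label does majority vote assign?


d(q,P0) = 0  (label A)
d(q,P1) = 7  (label A)
d(q,P2) = 2  (label A)
Votes: A=3, B=0
Majority → A

A


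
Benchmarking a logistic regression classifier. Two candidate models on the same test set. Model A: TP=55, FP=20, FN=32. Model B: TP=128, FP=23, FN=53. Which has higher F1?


Model A: P=55/75=0.7333, R=55/87=0.6322, F1=2PR/(P+R)=2TP/(2TP+FP+FN)=110/162=0.679
Model B: P=128/151=0.8477, R=128/181=0.7072, F1=2PR/(P+R)=2TP/(2TP+FP+FN)=256/332=0.7711
0.679 < 0.7711 → Model B

Model B


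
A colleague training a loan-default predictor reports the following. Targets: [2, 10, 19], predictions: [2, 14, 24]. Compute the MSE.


Squared errors: (2-2)²=0, (10-14)²=16, (19-24)²=25
Sum = 41
MSE = 41/3 = 41/3

41/3


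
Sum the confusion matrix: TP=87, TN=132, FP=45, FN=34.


Total = TP + TN + FP + FN
= 87 + 132 + 45 + 34
= 298
(Predicted positive: 132, predicted negative: 166)

298


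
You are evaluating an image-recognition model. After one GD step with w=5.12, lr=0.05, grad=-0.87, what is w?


w_new = w - α·∇
= 5.12 - 0.05·-0.87
= 5.12 + 0.0435
= 5.1635

5.1635


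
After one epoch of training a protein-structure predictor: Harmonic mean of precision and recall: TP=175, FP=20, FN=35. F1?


Precision = 175/195 = 0.8974
Recall = 175/210 = 0.8333
F1 = 2·P·R/(P+R) = 2·TP/(2·TP+FP+FN) = 350/(350+20+35) = 350/405 = 0.8642

0.8642


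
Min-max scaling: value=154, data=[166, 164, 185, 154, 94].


min=94, max=185
(154-94)/(185-94) = 60/91 = 0.6593

0.6593


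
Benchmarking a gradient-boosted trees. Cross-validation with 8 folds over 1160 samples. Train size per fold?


Fold size = 1160/8 = 145
Training per fold = 1160 - 145 = 1015

1015
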